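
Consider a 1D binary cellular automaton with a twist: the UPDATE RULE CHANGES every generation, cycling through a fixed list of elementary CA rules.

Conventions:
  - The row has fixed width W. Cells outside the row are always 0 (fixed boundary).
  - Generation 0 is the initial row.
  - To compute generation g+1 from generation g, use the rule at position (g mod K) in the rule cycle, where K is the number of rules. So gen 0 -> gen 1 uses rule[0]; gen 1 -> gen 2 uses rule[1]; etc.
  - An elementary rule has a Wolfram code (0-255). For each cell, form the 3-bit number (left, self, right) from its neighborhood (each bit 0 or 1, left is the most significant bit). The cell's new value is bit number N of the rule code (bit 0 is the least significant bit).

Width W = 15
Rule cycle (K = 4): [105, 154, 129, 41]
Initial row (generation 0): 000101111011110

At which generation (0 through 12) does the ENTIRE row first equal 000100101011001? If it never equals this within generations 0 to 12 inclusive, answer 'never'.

Answer: never

Derivation:
Gen 0: 000101111011110
Gen 1 (rule 105): 110011001110010
Gen 2 (rule 154): 101110111101101
Gen 3 (rule 129): 000100011000000
Gen 4 (rule 41): 110001010011111
Gen 5 (rule 105): 110100100010001
Gen 6 (rule 154): 100011010101010
Gen 7 (rule 129): 001000000000000
Gen 8 (rule 41): 100011111111111
Gen 9 (rule 105): 001010000000001
Gen 10 (rule 154): 010001000000010
Gen 11 (rule 129): 000100011111000
Gen 12 (rule 41): 110001010000011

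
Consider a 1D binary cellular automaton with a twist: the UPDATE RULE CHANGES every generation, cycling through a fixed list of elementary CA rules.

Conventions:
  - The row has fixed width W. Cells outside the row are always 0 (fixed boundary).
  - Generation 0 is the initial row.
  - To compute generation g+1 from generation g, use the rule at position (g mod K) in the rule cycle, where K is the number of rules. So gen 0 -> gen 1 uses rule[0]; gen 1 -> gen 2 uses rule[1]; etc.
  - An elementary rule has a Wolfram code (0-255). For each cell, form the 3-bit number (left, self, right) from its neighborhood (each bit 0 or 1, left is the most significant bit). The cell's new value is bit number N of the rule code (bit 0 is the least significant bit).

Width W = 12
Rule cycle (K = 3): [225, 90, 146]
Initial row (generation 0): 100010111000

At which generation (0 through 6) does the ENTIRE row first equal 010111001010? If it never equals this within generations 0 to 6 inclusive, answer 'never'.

Answer: never

Derivation:
Gen 0: 100010111000
Gen 1 (rule 225): 001001011011
Gen 2 (rule 90): 010110011011
Gen 3 (rule 146): 100001100000
Gen 4 (rule 225): 001100101111
Gen 5 (rule 90): 011111001001
Gen 6 (rule 146): 101110110110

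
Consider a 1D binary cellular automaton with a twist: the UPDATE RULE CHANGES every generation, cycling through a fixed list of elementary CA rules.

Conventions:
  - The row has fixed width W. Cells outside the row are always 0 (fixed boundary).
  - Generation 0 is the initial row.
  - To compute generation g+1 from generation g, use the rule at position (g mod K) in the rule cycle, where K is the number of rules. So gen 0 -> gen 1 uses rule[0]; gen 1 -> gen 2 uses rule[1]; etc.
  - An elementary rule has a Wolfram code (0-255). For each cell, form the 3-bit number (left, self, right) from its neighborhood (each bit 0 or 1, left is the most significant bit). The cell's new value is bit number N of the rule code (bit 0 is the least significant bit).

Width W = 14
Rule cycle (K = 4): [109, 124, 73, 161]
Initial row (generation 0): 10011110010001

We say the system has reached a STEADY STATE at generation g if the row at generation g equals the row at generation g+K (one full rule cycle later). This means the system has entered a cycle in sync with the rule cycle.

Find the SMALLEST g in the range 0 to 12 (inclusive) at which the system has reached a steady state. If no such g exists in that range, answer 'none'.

Answer: none

Derivation:
Gen 0: 10011110010001
Gen 1 (rule 109): 10010010010101
Gen 2 (rule 124): 11011011011111
Gen 3 (rule 73): 11011011010001
Gen 4 (rule 161): 00100100100100
Gen 5 (rule 109): 10100100100101
Gen 6 (rule 124): 11110110110111
Gen 7 (rule 73): 10010110110101
Gen 8 (rule 161): 00001001001010
Gen 9 (rule 109): 11101001001110
Gen 10 (rule 124): 10111101101011
Gen 11 (rule 73): 00100101100011
Gen 12 (rule 161): 10000010001000
Gen 13 (rule 109): 10111010101011
Gen 14 (rule 124): 11101111111111
Gen 15 (rule 73): 10101000000001
Gen 16 (rule 161): 01010011111100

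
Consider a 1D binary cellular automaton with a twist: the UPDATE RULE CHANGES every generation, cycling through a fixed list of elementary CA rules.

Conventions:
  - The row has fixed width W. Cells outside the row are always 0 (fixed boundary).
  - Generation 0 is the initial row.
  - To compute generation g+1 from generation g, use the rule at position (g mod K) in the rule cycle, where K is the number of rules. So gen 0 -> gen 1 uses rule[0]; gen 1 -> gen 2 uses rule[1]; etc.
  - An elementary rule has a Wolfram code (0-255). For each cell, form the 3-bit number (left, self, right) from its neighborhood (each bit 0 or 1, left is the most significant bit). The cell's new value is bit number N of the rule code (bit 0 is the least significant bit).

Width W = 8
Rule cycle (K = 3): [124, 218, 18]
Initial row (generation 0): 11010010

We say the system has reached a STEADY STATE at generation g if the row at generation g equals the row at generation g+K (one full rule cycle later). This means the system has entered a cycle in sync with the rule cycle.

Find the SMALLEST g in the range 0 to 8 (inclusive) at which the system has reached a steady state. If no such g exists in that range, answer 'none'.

Answer: 3

Derivation:
Gen 0: 11010010
Gen 1 (rule 124): 11111011
Gen 2 (rule 218): 11111011
Gen 3 (rule 18): 00000000
Gen 4 (rule 124): 00000000
Gen 5 (rule 218): 00000000
Gen 6 (rule 18): 00000000
Gen 7 (rule 124): 00000000
Gen 8 (rule 218): 00000000
Gen 9 (rule 18): 00000000
Gen 10 (rule 124): 00000000
Gen 11 (rule 218): 00000000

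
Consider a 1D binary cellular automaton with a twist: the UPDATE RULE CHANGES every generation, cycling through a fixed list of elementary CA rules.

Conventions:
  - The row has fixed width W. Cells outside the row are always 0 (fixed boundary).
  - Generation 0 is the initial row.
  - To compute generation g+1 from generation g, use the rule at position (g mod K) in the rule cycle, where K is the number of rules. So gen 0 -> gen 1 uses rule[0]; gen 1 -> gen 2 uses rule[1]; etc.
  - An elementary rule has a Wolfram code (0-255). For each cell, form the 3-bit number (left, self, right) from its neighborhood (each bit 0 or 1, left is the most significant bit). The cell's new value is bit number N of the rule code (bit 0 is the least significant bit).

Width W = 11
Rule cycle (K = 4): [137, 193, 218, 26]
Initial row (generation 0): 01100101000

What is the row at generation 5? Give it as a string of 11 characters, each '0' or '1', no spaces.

Answer: 01001111100

Derivation:
Gen 0: 01100101000
Gen 1 (rule 137): 01000000011
Gen 2 (rule 193): 00011111001
Gen 3 (rule 218): 00111111110
Gen 4 (rule 26): 01100000001
Gen 5 (rule 137): 01001111100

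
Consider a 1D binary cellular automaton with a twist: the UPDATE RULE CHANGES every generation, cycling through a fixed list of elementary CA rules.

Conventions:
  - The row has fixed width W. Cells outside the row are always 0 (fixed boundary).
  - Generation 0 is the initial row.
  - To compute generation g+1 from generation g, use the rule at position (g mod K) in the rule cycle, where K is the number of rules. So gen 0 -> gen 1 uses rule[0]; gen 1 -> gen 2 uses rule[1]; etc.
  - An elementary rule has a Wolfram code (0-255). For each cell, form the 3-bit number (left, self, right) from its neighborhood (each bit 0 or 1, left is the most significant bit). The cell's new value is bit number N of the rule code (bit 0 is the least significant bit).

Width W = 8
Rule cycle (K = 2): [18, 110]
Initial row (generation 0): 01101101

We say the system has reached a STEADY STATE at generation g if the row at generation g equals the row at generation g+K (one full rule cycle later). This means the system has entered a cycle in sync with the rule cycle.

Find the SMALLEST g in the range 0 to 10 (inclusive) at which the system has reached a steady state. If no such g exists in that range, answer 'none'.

Answer: none

Derivation:
Gen 0: 01101101
Gen 1 (rule 18): 10000000
Gen 2 (rule 110): 10000000
Gen 3 (rule 18): 01000000
Gen 4 (rule 110): 11000000
Gen 5 (rule 18): 00100000
Gen 6 (rule 110): 01100000
Gen 7 (rule 18): 10010000
Gen 8 (rule 110): 10110000
Gen 9 (rule 18): 00001000
Gen 10 (rule 110): 00011000
Gen 11 (rule 18): 00100100
Gen 12 (rule 110): 01101100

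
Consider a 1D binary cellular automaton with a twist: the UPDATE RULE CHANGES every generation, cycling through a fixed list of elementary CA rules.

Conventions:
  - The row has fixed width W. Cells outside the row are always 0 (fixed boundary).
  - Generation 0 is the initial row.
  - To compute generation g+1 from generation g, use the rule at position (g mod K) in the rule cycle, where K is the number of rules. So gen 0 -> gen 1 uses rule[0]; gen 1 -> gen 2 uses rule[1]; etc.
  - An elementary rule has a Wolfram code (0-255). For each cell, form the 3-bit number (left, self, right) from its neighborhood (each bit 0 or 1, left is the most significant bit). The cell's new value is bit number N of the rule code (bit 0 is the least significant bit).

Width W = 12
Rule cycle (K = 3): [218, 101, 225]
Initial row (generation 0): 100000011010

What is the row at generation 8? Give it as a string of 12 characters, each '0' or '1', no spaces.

Answer: 010000101001

Derivation:
Gen 0: 100000011010
Gen 1 (rule 218): 010000111001
Gen 2 (rule 101): 010110001001
Gen 3 (rule 225): 001010100000
Gen 4 (rule 218): 010000010000
Gen 5 (rule 101): 010111010111
Gen 6 (rule 225): 001011101011
Gen 7 (rule 218): 010011100011
Gen 8 (rule 101): 010000101001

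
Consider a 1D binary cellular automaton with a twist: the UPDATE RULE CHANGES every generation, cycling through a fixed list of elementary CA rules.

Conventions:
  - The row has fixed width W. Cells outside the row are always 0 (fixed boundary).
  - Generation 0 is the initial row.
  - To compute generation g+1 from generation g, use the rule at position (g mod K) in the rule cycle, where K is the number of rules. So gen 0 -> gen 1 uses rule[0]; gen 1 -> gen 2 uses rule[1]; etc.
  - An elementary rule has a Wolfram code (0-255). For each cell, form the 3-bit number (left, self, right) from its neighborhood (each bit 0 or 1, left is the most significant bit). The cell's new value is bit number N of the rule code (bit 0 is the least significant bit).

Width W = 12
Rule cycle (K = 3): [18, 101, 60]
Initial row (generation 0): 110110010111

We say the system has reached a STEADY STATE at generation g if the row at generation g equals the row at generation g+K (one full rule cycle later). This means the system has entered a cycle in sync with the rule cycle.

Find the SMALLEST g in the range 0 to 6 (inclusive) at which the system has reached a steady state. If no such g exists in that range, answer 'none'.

Gen 0: 110110010111
Gen 1 (rule 18): 000001100000
Gen 2 (rule 101): 111100101111
Gen 3 (rule 60): 100010111000
Gen 4 (rule 18): 010100000100
Gen 5 (rule 101): 011101110101
Gen 6 (rule 60): 010011001111
Gen 7 (rule 18): 101100110000
Gen 8 (rule 101): 110100010111
Gen 9 (rule 60): 101110011100

Answer: none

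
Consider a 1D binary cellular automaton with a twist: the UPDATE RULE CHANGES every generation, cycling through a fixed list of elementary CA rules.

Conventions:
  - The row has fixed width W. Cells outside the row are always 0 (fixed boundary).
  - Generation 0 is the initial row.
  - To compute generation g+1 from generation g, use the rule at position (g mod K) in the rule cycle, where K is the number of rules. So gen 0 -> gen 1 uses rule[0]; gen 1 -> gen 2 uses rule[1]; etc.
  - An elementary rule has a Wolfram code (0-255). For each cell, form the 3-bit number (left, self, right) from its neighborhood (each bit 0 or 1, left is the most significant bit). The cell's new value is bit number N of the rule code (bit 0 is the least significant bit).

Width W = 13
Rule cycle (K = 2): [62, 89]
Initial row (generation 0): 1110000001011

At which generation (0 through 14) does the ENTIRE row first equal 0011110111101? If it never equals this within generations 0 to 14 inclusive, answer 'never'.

Gen 0: 1110000001011
Gen 1 (rule 62): 1001000011110
Gen 2 (rule 89): 0100111010011
Gen 3 (rule 62): 1111100111110
Gen 4 (rule 89): 1000110100011
Gen 5 (rule 62): 1101101110110
Gen 6 (rule 89): 1101101010111
Gen 7 (rule 62): 1011011111100
Gen 8 (rule 89): 0011010000111
Gen 9 (rule 62): 0110111001100
Gen 10 (rule 89): 0110101101111
Gen 11 (rule 62): 1101111011000
Gen 12 (rule 89): 1101001011111
Gen 13 (rule 62): 1011111110000
Gen 14 (rule 89): 0010000011111

Answer: never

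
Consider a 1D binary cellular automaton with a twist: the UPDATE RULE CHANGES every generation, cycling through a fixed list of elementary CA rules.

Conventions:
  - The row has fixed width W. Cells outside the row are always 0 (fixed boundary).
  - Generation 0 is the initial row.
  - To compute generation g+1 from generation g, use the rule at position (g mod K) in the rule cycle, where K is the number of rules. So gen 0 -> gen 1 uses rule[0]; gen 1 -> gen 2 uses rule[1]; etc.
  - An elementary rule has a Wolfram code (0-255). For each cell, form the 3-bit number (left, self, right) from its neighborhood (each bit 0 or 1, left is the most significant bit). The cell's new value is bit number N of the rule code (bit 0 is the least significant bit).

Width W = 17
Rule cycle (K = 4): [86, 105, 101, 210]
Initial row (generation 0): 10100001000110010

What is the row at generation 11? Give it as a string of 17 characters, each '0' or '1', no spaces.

Gen 0: 10100001000110010
Gen 1 (rule 86): 10110011101011111
Gen 2 (rule 105): 01110010110110001
Gen 3 (rule 101): 00010011011010101
Gen 4 (rule 210): 00101101001000000
Gen 5 (rule 86): 01100101111100000
Gen 6 (rule 105): 01100011000101111
Gen 7 (rule 101): 00101001010110001
Gen 8 (rule 210): 01000110000011010
Gen 9 (rule 86): 11101011000101011
Gen 10 (rule 105): 10110111010010111
Gen 11 (rule 101): 11011001110011001

Answer: 11011001110011001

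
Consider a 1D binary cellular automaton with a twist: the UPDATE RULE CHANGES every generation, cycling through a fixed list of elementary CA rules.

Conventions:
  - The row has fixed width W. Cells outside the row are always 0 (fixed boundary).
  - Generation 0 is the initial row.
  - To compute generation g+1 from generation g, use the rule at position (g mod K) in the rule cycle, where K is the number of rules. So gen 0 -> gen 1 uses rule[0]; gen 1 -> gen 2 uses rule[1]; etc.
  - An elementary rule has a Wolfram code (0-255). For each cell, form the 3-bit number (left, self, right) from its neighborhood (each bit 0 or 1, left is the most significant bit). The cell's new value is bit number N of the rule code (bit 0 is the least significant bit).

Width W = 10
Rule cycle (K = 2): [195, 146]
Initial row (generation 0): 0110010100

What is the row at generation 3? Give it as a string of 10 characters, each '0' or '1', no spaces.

Answer: 1111100100

Derivation:
Gen 0: 0110010100
Gen 1 (rule 195): 1010100001
Gen 2 (rule 146): 0000010010
Gen 3 (rule 195): 1111100100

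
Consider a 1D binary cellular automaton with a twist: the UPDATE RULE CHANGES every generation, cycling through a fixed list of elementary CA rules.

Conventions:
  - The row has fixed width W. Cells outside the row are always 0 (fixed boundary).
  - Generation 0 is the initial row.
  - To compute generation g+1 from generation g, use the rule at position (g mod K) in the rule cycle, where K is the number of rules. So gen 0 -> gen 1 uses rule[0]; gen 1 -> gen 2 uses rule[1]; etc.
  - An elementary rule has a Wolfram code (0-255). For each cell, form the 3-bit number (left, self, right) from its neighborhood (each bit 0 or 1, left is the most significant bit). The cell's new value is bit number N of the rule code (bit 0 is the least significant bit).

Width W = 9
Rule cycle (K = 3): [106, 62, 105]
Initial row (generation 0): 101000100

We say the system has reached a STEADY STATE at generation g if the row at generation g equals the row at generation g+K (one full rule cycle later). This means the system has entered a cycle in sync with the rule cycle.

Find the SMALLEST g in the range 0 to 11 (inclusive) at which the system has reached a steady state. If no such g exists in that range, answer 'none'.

Answer: none

Derivation:
Gen 0: 101000100
Gen 1 (rule 106): 010001000
Gen 2 (rule 62): 111011100
Gen 3 (rule 105): 101110101
Gen 4 (rule 106): 011011010
Gen 5 (rule 62): 110110111
Gen 6 (rule 105): 111111101
Gen 7 (rule 106): 100000110
Gen 8 (rule 62): 110001101
Gen 9 (rule 105): 110101110
Gen 10 (rule 106): 111011010
Gen 11 (rule 62): 100110111
Gen 12 (rule 105): 000111101
Gen 13 (rule 106): 001100110
Gen 14 (rule 62): 011011101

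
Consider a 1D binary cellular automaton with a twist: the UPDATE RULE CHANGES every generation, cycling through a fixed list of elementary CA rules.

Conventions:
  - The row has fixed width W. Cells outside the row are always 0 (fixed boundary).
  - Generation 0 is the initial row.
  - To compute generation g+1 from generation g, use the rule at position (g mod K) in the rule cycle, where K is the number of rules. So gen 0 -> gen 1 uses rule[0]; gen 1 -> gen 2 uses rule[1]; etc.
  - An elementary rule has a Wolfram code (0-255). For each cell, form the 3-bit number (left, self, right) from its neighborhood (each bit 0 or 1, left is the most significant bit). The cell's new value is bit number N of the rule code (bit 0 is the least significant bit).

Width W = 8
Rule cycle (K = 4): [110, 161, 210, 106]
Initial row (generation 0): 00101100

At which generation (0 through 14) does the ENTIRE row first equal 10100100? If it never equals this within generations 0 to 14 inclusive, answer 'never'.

Gen 0: 00101100
Gen 1 (rule 110): 01111100
Gen 2 (rule 161): 00111001
Gen 3 (rule 210): 01011110
Gen 4 (rule 106): 10110010
Gen 5 (rule 110): 11110110
Gen 6 (rule 161): 01101000
Gen 7 (rule 210): 10100100
Gen 8 (rule 106): 01001000
Gen 9 (rule 110): 11011000
Gen 10 (rule 161): 00100011
Gen 11 (rule 210): 01010101
Gen 12 (rule 106): 10101010
Gen 13 (rule 110): 11111110
Gen 14 (rule 161): 01111100

Answer: 7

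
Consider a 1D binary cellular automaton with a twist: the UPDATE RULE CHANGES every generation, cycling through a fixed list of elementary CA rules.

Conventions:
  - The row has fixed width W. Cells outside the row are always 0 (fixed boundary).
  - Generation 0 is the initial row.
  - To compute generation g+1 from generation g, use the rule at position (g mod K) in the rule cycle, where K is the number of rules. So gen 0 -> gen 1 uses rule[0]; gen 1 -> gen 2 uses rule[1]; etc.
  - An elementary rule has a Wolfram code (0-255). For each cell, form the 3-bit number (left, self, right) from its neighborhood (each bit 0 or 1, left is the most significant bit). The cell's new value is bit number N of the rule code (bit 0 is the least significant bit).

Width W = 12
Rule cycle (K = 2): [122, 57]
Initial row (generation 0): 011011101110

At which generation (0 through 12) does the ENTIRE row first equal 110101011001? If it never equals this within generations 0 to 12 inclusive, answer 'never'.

Gen 0: 011011101110
Gen 1 (rule 122): 111110111011
Gen 2 (rule 57): 100001100110
Gen 3 (rule 122): 010011111111
Gen 4 (rule 57): 001010000000
Gen 5 (rule 122): 010101000000
Gen 6 (rule 57): 001010111111
Gen 7 (rule 122): 010101100001
Gen 8 (rule 57): 001011011100
Gen 9 (rule 122): 010111110110
Gen 10 (rule 57): 001100001101
Gen 11 (rule 122): 011110011110
Gen 12 (rule 57): 010001010001

Answer: never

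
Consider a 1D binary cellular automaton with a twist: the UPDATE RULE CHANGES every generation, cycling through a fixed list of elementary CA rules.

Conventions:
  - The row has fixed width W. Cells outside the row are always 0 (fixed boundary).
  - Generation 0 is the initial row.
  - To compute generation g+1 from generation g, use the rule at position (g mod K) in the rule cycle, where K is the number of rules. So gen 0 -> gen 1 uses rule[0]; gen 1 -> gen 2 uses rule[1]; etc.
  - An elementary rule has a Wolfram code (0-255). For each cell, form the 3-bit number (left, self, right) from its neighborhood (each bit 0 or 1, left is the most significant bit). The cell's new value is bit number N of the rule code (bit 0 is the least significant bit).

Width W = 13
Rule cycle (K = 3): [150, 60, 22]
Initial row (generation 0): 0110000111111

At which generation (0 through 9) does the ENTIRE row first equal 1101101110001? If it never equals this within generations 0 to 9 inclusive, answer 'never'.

Gen 0: 0110000111111
Gen 1 (rule 150): 1001001011110
Gen 2 (rule 60): 1101101110001
Gen 3 (rule 22): 0000000001011
Gen 4 (rule 150): 0000000011000
Gen 5 (rule 60): 0000000010100
Gen 6 (rule 22): 0000000110110
Gen 7 (rule 150): 0000001000001
Gen 8 (rule 60): 0000001100001
Gen 9 (rule 22): 0000010010011

Answer: 2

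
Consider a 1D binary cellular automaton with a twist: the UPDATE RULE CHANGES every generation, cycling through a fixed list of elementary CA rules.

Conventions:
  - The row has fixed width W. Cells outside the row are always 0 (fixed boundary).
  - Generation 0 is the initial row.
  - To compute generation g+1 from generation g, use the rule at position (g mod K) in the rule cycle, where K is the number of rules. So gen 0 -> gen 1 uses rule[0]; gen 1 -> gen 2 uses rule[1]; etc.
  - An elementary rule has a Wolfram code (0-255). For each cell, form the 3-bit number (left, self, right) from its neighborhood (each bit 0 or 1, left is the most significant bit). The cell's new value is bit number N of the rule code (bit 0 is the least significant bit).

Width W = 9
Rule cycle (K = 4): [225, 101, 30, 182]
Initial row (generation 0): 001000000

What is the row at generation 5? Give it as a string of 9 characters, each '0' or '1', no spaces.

Gen 0: 001000000
Gen 1 (rule 225): 100011111
Gen 2 (rule 101): 101000001
Gen 3 (rule 30): 101100011
Gen 4 (rule 182): 110010100
Gen 5 (rule 225): 010001001

Answer: 010001001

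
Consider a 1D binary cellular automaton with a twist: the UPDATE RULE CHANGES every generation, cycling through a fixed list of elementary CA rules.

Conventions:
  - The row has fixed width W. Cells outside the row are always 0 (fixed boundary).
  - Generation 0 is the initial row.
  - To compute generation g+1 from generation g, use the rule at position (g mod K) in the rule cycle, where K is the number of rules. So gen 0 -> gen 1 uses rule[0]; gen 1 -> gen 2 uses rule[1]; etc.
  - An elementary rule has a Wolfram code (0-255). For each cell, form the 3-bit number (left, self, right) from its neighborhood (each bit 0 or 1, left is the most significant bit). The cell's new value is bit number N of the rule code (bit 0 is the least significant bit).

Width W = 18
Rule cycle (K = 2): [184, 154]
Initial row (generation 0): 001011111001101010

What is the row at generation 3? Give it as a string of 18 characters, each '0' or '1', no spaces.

Answer: 001111010000000000

Derivation:
Gen 0: 001011111001101010
Gen 1 (rule 184): 000111110101010101
Gen 2 (rule 154): 001111100000000000
Gen 3 (rule 184): 001111010000000000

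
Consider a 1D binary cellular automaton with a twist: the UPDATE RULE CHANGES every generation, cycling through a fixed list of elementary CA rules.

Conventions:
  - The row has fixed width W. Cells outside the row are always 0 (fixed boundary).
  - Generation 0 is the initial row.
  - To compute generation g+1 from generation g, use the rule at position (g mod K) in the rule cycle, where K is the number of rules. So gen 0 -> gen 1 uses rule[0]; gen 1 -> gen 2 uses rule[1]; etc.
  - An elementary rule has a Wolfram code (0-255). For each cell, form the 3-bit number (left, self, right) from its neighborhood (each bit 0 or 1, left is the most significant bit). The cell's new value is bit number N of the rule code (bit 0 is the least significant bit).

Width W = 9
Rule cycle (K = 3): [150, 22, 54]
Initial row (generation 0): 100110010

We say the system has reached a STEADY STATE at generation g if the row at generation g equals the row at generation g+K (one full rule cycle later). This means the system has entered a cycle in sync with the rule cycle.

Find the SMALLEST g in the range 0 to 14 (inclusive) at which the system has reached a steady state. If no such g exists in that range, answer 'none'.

Gen 0: 100110010
Gen 1 (rule 150): 111001111
Gen 2 (rule 22): 000110000
Gen 3 (rule 54): 001001000
Gen 4 (rule 150): 011111100
Gen 5 (rule 22): 100000010
Gen 6 (rule 54): 110000111
Gen 7 (rule 150): 001001010
Gen 8 (rule 22): 011111011
Gen 9 (rule 54): 100000100
Gen 10 (rule 150): 110001110
Gen 11 (rule 22): 001010001
Gen 12 (rule 54): 011111011
Gen 13 (rule 150): 101110000
Gen 14 (rule 22): 100001000
Gen 15 (rule 54): 110011100
Gen 16 (rule 150): 001101010
Gen 17 (rule 22): 010001011

Answer: none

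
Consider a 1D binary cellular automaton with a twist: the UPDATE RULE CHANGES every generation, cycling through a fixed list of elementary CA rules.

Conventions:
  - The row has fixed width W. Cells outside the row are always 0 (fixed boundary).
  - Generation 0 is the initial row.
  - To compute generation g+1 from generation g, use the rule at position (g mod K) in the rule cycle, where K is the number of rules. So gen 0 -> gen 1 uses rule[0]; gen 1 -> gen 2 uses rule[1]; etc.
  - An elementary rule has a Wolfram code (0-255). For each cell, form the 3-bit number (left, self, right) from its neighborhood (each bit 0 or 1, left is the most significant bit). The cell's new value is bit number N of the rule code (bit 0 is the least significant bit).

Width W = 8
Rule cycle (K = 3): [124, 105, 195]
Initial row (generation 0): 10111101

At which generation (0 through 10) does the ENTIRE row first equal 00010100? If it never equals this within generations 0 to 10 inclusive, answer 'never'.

Gen 0: 10111101
Gen 1 (rule 124): 11100111
Gen 2 (rule 105): 10100101
Gen 3 (rule 195): 00001000
Gen 4 (rule 124): 00001100
Gen 5 (rule 105): 11101101
Gen 6 (rule 195): 01100100
Gen 7 (rule 124): 01110110
Gen 8 (rule 105): 01011110
Gen 9 (rule 195): 10001110
Gen 10 (rule 124): 11001011

Answer: never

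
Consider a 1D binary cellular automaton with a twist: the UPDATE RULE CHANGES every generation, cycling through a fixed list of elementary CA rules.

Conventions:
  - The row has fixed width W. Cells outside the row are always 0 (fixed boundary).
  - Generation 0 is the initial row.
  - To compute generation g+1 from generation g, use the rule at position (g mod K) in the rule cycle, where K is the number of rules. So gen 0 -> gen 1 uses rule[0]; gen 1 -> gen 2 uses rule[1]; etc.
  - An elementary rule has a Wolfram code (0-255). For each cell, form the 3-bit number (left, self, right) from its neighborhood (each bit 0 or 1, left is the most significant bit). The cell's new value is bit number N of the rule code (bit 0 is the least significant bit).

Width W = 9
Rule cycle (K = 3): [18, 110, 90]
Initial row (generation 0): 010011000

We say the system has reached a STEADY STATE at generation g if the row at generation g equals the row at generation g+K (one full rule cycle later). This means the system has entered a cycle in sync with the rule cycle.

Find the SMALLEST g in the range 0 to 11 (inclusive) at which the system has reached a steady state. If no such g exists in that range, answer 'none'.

Gen 0: 010011000
Gen 1 (rule 18): 101100100
Gen 2 (rule 110): 111101100
Gen 3 (rule 90): 100101110
Gen 4 (rule 18): 011000001
Gen 5 (rule 110): 111000011
Gen 6 (rule 90): 101100111
Gen 7 (rule 18): 000011000
Gen 8 (rule 110): 000111000
Gen 9 (rule 90): 001101100
Gen 10 (rule 18): 010000010
Gen 11 (rule 110): 110000110
Gen 12 (rule 90): 111001111
Gen 13 (rule 18): 000110000
Gen 14 (rule 110): 001110000

Answer: none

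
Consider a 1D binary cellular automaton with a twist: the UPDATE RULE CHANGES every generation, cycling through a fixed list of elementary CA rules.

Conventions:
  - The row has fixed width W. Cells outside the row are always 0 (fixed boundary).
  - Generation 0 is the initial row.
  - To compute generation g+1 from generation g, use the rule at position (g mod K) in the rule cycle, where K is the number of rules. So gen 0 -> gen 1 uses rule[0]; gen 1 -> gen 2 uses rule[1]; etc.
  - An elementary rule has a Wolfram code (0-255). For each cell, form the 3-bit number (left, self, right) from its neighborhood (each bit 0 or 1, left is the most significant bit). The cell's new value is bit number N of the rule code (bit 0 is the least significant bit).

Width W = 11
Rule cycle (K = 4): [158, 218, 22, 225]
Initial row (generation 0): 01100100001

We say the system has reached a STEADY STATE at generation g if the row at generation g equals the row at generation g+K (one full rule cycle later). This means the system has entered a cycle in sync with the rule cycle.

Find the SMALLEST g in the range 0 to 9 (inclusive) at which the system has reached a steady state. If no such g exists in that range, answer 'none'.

Answer: 3

Derivation:
Gen 0: 01100100001
Gen 1 (rule 158): 11011110011
Gen 2 (rule 218): 11011111111
Gen 3 (rule 22): 00000000000
Gen 4 (rule 225): 11111111111
Gen 5 (rule 158): 11111111110
Gen 6 (rule 218): 11111111111
Gen 7 (rule 22): 00000000000
Gen 8 (rule 225): 11111111111
Gen 9 (rule 158): 11111111110
Gen 10 (rule 218): 11111111111
Gen 11 (rule 22): 00000000000
Gen 12 (rule 225): 11111111111
Gen 13 (rule 158): 11111111110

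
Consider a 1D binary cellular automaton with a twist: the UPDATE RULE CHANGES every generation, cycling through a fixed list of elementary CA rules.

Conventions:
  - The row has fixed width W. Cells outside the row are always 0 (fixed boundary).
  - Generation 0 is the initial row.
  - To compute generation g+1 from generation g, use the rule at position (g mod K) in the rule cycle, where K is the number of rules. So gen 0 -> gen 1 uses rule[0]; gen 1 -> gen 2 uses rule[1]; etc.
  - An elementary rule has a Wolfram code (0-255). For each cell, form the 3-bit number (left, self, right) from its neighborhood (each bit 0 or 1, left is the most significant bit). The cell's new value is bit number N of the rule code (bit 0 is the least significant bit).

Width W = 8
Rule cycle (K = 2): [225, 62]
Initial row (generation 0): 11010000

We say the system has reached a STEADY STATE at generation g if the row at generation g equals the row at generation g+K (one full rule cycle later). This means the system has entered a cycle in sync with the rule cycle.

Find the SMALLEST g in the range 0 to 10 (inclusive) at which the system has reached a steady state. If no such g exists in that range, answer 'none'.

Gen 0: 11010000
Gen 1 (rule 225): 01100111
Gen 2 (rule 62): 11011100
Gen 3 (rule 225): 01101101
Gen 4 (rule 62): 11011011
Gen 5 (rule 225): 01101101
Gen 6 (rule 62): 11011011
Gen 7 (rule 225): 01101101
Gen 8 (rule 62): 11011011
Gen 9 (rule 225): 01101101
Gen 10 (rule 62): 11011011
Gen 11 (rule 225): 01101101
Gen 12 (rule 62): 11011011

Answer: 3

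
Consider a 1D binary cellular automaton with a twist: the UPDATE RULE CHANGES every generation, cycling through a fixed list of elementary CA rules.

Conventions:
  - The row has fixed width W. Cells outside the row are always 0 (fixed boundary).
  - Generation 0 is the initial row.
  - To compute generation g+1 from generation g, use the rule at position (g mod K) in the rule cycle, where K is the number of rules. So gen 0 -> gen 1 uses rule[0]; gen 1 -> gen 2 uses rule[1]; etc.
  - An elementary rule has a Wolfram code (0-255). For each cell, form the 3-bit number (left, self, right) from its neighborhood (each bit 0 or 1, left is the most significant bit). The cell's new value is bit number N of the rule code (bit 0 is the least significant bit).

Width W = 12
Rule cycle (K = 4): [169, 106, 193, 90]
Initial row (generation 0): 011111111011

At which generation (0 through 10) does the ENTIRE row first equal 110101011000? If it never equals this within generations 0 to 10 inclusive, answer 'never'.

Answer: never

Derivation:
Gen 0: 011111111011
Gen 1 (rule 169): 011111110110
Gen 2 (rule 106): 110000011110
Gen 3 (rule 193): 010111001110
Gen 4 (rule 90): 100101111011
Gen 5 (rule 169): 000011110110
Gen 6 (rule 106): 000110011110
Gen 7 (rule 193): 110010001110
Gen 8 (rule 90): 111101011011
Gen 9 (rule 169): 111010110110
Gen 10 (rule 106): 101101111110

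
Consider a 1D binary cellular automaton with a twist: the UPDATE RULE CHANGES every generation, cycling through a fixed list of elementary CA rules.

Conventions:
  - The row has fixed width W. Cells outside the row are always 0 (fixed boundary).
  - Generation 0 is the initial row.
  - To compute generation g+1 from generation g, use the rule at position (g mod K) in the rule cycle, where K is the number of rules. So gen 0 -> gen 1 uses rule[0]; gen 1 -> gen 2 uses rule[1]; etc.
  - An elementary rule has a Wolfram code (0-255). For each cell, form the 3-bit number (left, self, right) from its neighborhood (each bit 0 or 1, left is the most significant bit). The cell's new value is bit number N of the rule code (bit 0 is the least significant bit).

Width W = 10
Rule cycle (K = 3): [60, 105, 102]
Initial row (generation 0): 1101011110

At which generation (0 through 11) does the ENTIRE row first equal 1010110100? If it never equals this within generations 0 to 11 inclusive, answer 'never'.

Answer: 11

Derivation:
Gen 0: 1101011110
Gen 1 (rule 60): 1011110001
Gen 2 (rule 105): 0110010100
Gen 3 (rule 102): 1010111100
Gen 4 (rule 60): 1111100010
Gen 5 (rule 105): 1000101000
Gen 6 (rule 102): 1001111000
Gen 7 (rule 60): 1101000100
Gen 8 (rule 105): 1110010001
Gen 9 (rule 102): 0010110011
Gen 10 (rule 60): 0011101010
Gen 11 (rule 105): 1010110100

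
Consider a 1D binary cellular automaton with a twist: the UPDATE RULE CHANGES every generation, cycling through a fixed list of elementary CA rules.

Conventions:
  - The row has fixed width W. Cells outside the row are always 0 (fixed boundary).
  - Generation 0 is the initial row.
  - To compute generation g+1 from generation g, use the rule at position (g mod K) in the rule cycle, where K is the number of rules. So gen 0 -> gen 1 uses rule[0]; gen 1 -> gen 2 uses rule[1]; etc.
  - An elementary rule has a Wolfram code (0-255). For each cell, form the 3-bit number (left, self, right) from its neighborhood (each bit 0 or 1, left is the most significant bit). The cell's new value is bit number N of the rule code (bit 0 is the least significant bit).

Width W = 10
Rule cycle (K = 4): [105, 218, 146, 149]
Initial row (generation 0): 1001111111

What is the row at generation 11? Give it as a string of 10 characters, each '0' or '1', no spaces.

Gen 0: 1001111111
Gen 1 (rule 105): 0001000001
Gen 2 (rule 218): 0010100010
Gen 3 (rule 146): 0100010101
Gen 4 (rule 149): 0111010101
Gen 5 (rule 105): 0101101010
Gen 6 (rule 218): 1001100001
Gen 7 (rule 146): 0110010010
Gen 8 (rule 149): 0001011011
Gen 9 (rule 105): 1100111111
Gen 10 (rule 218): 1111111111
Gen 11 (rule 146): 0111111110

Answer: 0111111110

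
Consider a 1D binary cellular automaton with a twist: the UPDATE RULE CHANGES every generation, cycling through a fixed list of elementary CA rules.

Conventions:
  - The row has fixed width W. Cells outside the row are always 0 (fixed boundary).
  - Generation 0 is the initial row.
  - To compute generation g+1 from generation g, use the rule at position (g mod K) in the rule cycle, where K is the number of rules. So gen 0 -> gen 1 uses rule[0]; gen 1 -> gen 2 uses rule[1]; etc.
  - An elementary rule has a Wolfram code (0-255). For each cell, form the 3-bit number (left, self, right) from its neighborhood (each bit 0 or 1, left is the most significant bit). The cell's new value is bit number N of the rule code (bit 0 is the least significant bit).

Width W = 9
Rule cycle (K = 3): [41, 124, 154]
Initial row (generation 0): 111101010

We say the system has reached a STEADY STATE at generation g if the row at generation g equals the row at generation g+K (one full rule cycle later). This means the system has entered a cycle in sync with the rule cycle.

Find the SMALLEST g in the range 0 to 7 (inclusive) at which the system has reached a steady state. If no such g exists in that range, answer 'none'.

Answer: none

Derivation:
Gen 0: 111101010
Gen 1 (rule 41): 100010100
Gen 2 (rule 124): 110011110
Gen 3 (rule 154): 101111101
Gen 4 (rule 41): 011000010
Gen 5 (rule 124): 011100011
Gen 6 (rule 154): 111010110
Gen 7 (rule 41): 100101100
Gen 8 (rule 124): 110111110
Gen 9 (rule 154): 100111101
Gen 10 (rule 41): 000100010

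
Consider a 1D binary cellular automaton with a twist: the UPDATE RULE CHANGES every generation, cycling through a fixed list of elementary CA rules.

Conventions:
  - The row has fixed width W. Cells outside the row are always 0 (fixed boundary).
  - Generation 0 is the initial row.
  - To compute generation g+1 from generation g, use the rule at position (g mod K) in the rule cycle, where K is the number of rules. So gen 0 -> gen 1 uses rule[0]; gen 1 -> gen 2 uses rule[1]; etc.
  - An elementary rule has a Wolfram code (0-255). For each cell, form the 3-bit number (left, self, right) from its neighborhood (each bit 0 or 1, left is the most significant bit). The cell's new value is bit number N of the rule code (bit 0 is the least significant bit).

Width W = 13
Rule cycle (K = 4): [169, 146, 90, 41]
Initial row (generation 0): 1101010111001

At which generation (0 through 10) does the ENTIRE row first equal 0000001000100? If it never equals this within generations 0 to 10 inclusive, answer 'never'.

Answer: 3

Derivation:
Gen 0: 1101010111001
Gen 1 (rule 169): 1010101110000
Gen 2 (rule 146): 0000000101000
Gen 3 (rule 90): 0000001000100
Gen 4 (rule 41): 1111100010001
Gen 5 (rule 169): 1111001000100
Gen 6 (rule 146): 0110110101010
Gen 7 (rule 90): 1110110000001
Gen 8 (rule 41): 1001100111100
Gen 9 (rule 169): 0001000111001
Gen 10 (rule 146): 0010101010110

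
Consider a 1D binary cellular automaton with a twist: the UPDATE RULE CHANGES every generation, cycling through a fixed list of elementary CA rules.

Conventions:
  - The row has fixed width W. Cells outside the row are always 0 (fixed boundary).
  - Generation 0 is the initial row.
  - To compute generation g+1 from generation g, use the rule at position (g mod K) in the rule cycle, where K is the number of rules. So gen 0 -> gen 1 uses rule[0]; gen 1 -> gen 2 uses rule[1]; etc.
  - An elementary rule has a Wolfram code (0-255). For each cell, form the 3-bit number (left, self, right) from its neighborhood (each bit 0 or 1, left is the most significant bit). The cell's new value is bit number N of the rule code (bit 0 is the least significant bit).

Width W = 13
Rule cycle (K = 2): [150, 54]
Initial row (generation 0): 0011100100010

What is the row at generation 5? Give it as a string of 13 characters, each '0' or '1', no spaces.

Answer: 1101011010111

Derivation:
Gen 0: 0011100100010
Gen 1 (rule 150): 0101011110111
Gen 2 (rule 54): 1111100001000
Gen 3 (rule 150): 0111010011100
Gen 4 (rule 54): 1000111100010
Gen 5 (rule 150): 1101011010111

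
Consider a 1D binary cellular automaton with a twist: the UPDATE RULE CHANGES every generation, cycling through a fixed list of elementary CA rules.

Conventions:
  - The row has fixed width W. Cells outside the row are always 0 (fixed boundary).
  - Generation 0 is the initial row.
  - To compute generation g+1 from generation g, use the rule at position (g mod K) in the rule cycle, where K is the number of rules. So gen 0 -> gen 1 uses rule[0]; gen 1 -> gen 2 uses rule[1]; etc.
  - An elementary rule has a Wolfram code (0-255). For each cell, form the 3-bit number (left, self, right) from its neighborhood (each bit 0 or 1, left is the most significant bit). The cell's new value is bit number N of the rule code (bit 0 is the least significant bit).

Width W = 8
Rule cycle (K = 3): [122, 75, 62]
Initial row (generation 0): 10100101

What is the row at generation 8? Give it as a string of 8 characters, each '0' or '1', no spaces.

Gen 0: 10100101
Gen 1 (rule 122): 01011010
Gen 2 (rule 75): 10011000
Gen 3 (rule 62): 11110100
Gen 4 (rule 122): 10011010
Gen 5 (rule 75): 00111000
Gen 6 (rule 62): 01100100
Gen 7 (rule 122): 11111010
Gen 8 (rule 75): 10001000

Answer: 10001000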